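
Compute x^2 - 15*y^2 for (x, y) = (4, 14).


x^2 - d*y^2
= 4^2 - 15*14^2
= 16 - 2940
= -2924

-2924


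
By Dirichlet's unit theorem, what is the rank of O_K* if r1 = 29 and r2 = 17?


By Dirichlet's unit theorem:
rank = r1 + r2 - 1
= 29 + 17 - 1
= 45

45


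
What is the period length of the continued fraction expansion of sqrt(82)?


Run the CF algorithm for sqrt(82).
a_0 = floor(sqrt(82)) = 9; set m_0=0, q_0=1.
Recurrence: m' = q*a - m,  q' = (d - m'^2)/q,  a' = floor((a_0 + m')/q').
  step 1: m=9, q=1, a=18
a_1 = 2*a_0 = 18, so the period closes here.
sqrt(82) = [9; 18]
Period length = 1

1


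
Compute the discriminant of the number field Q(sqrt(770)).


For K = Q(sqrt(d)) with d squarefree: disc(K) = d if d = 1 mod 4, and disc(K) = 4d if d = 2 or 3 mod 4.
Here d = 770, and d mod 4 = 2.
d = 2 mod 4, not 1 (O_K = Z[sqrt(d)]), so disc(K) = 4d = 4 * (770) = 3080

3080


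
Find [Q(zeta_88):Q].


The degree equals Euler's totient phi(88).
88 = 2^3 * 11
phi(88) = 40

40


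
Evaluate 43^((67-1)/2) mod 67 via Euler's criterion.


p = 67 is prime and the exponent is (p-1)/2 = 33, so by Euler's criterion 43^33 = (43/67) = +1 or -1 mod 67.
Compute by square-and-multiply:
  33 = 32 + 1 (binary 100001)
  Repeated squaring mod 67: 43^1 = 43, 43^2 = 40, 43^4 = 59, 43^8 = 64, 43^16 = 9, 43^32 = 14
  43^33 = 43^32 * 43^1 = 14 * 43 mod 67
    14 * 43 = 602 = 66 mod 67
  43^33 = 66 mod 67
Result 66 = p - 1 = -1 mod 67: 43 is a quadratic non-residue mod 67. As a residue in [0, p-1] the value is 66.
43^33 mod 67 = 66

66


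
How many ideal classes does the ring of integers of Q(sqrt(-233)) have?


K = Q(sqrt(-233)). d mod 4 = 3, so D = disc(K) = 4d = -932
h(K) equals the number of primitive reduced positive-definite forms (a, b, c) = a*x^2 + b*x*y + c*y^2 with b^2 - 4ac = D,
where reduced means |b| <= a <= c, with b >= 0 whenever |b| = a or a = c, and primitive means gcd(a, b, c) = 1.
Reduced forces 3a^2 <= |D| = 932, so 1 <= a <= 17; b must have the parity of D, and c = (b^2 - D)/(4a) must be an integer >= a.
Enumerate a = 1..17, b in [-a, a]:
  a=1: (1, 0, 233)  [1]
  a=2: (2, 2, 117)  [1]
  a=3: (3, -2, 78), (3, 2, 78)  [2]
  a=4..5: none
  a=6: (6, -2, 39), (6, 2, 39)  [2]
  a=7..8: none
  a=9: (9, -2, 26), (9, 2, 26)  [2]
  a=10: none
  a=11: (11, -6, 22), (11, 6, 22)  [2]
  a=12: none
  a=13: (13, -2, 18), (13, 2, 18)  [2]
  a=14..17: none
Total reduced forms: 1 + 1 + 2 + 2 + 2 + 2 + 2 = 12
h = 12

12


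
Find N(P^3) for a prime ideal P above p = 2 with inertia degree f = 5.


N(P^a) = p^(a*f)
= 2^(3*5)
= 2^15
= 32768

32768


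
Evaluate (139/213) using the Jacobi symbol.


Compute (139/213) via quadratic reciprocity:
  reciprocity: (139/213) -> +(213/139)
  reduce: (74/139)
  pull out 2: (2/139) = -1  (since 139 mod 8 = 3)
  reciprocity: (37/139) -> +(139/37)
  reduce: (28/37)
  pull out 2: (2/37) = -1  (since 37 mod 8 = 5)
  pull out 2: (2/37) = -1  (since 37 mod 8 = 5)
  reciprocity: (7/37) -> +(37/7)
  reduce: (2/7)
  pull out 2: (2/7) = +1  (since 7 mod 8 = 7)
  (1/7) = 1
Product of signs = -1

-1


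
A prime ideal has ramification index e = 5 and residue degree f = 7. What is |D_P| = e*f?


|D_P| = e * f
= 5 * 7
= 35

35


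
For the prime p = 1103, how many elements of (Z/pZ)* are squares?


For prime p, the number of non-zero quadratic residues is (p-1)/2.
= (1103-1)/2
= 551

551


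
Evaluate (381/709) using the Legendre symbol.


p = 709 is prime, so compute (381/709) with the reciprocity algorithm (Jacobi-symbol steps: pull out 2s via (2/n), flip via reciprocity, reduce):
  reciprocity: (381/709) -> +(709/381)
  reduce: (328/381)
  pull out 2: (2/381) = -1  (since 381 mod 8 = 5)
  pull out 2: (2/381) = -1  (since 381 mod 8 = 5)
  pull out 2: (2/381) = -1  (since 381 mod 8 = 5)
  reciprocity: (41/381) -> +(381/41)
  reduce: (12/41)
  pull out 2: (2/41) = +1  (since 41 mod 8 = 1)
  pull out 2: (2/41) = +1  (since 41 mod 8 = 1)
  reciprocity: (3/41) -> +(41/3)
  reduce: (2/3)
  pull out 2: (2/3) = -1  (since 3 mod 8 = 3)
  (1/3) = 1
Product of signs = 1
(381/709) = 1

1


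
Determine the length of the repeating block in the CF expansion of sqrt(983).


Run the CF algorithm for sqrt(983).
a_0 = floor(sqrt(983)) = 31; set m_0=0, q_0=1.
Recurrence: m' = q*a - m,  q' = (d - m'^2)/q,  a' = floor((a_0 + m')/q').
  step 1: m=31, q=22, a=2
  step 2: m=13, q=37, a=1
  step 3: m=24, q=11, a=5
  step 4: m=31, q=2, a=31
  step 5: m=31, q=11, a=5
  step 6: m=24, q=37, a=1
  step 7: m=13, q=22, a=2
  step 8: m=31, q=1, a=62
a_8 = 2*a_0 = 62, so the period closes here.
sqrt(983) = [31; 2, 1, 5, 31, 5, 1, 2, 62]
Period length = 8

8


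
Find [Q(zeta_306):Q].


The degree equals Euler's totient phi(306).
306 = 2 * 3^2 * 17
phi(306) = 96

96


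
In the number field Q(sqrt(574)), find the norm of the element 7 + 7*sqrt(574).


N(a + b*sqrt(d)) = a^2 - d*b^2
= (7)^2 - (574)*(7)^2
= 49 - 28126
= -28077

-28077


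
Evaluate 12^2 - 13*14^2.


x^2 - d*y^2
= 12^2 - 13*14^2
= 144 - 2548
= -2404

-2404


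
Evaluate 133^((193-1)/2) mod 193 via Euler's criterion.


p = 193 is prime and the exponent is (p-1)/2 = 96, so by Euler's criterion 133^96 = (133/193) = +1 or -1 mod 193.
Compute by square-and-multiply:
  96 = 64 + 32 (binary 1100000)
  Repeated squaring mod 193: 133^1 = 133, 133^2 = 126, 133^4 = 50, 133^8 = 184, 133^16 = 81, 133^32 = 192, 133^64 = 1
  133^96 = 133^64 * 133^32 = 1 * 192 mod 193
    1 * 192 = 192 = 192 mod 193
  133^96 = 192 mod 193
Result 192 = p - 1 = -1 mod 193: 133 is a quadratic non-residue mod 193. As a residue in [0, p-1] the value is 192.
133^96 mod 193 = 192

192


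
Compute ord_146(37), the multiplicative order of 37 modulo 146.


We want ord_146(37), the smallest k >= 1 with 37^k = 1 mod 146.
n = 146 = 2 * 73, phi(146) = 72; the order divides phi(n).
Divisors of 72: 1, 2, 3, 4, 6, 8, 9, 12, 18, 24, 36, 72
Repeated squaring mod 146: 37^1 = 37, 37^2 = 55, 37^4 = 105, 37^8 = 75, 37^16 = 77, 37^32 = 89, 37^64 = 37
Test divisors in increasing order:
  k=1: 37^1 = 37 mod 146
  k=2: 37^2 = 55 mod 146
  k=3: 37^3 = 55 * 37 = 137 mod 146
  k=4: 37^4 = 105 mod 146
  k=6: 37^6 = 105 * 55 = 81 mod 146
  k=8: 37^8 = 75 mod 146
  k=9: 37^9 = 75 * 37 = 1 mod 146  <- first divisor giving 1
Order = 9

9


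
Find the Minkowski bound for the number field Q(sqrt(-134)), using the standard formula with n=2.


d = -134, d mod 4 = 2, so disc(K) = 4d = -536; |disc(K)| = 536
Imaginary quadratic field, so n = 2, s = r2 = 1, r1 = 0
M = (n!/n^n) * (4/pi)^s * sqrt(|disc(K)|) = (2!/2^2) * (4/pi)^1 * sqrt(536)
= 0.5 * 1.273240 * 23.151674
= 14.7388

14.7388


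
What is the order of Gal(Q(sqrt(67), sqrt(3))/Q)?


The 2 square roots of distinct primes are multiplicatively independent over Q,
so [K:Q] = 2^2 and Gal(K/Q) is isomorphic to (Z/2Z)^2.
|Gal| = 2^2 = 4

4


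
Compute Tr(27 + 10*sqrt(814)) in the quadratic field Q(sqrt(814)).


Tr(a + b*sqrt(d)) = (a + b*sqrt(d)) + (a - b*sqrt(d)) = 2a
= 2 * (27)
= 54

54


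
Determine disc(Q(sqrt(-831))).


For K = Q(sqrt(d)) with d squarefree: disc(K) = d if d = 1 mod 4, and disc(K) = 4d if d = 2 or 3 mod 4.
Here d = -831, and d mod 4 = 1.
d = 1 mod 4 (O_K = Z[(1+sqrt(d))/2]), so disc(K) = d = -831

-831


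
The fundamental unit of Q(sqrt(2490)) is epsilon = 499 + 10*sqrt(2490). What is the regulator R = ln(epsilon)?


epsilon = 499 + 10*sqrt(2490)
= 997.9990
R = ln(997.9990)
= 6.9058

6.9058


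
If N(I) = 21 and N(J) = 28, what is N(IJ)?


N(IJ) = N(I) * N(J)
= 21 * 28
= 588

588


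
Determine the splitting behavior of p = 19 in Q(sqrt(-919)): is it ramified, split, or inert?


K = Q(sqrt(-919)). Since d mod 4 = 1, disc(K) = -919.
Check p | disc: -919 mod 19 = 12.
p does not divide disc. Compute Legendre symbol (d/p):
12^((19-1)/2) mod 19 = -1
(d/p) = -1, so p is inert: (p) stays prime with e=1, f=2, g=1.
Therefore p is inert.

inert


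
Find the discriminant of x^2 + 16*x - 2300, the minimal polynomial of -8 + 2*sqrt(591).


The element -8 + 2*sqrt(591) has minimal polynomial:
x^2 + 16*x - 2300
Discriminant = (16)^2 - 4*(-2300)
= 256 + 9200
= 9456

9456


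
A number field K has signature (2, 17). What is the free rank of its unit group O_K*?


By Dirichlet's unit theorem:
rank = r1 + r2 - 1
= 2 + 17 - 1
= 18

18


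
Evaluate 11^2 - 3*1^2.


x^2 - d*y^2
= 11^2 - 3*1^2
= 121 - 3
= 118

118


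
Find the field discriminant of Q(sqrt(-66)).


For K = Q(sqrt(d)) with d squarefree: disc(K) = d if d = 1 mod 4, and disc(K) = 4d if d = 2 or 3 mod 4.
Here d = -66, and d mod 4 = 2.
d = 2 mod 4, not 1 (O_K = Z[sqrt(d)]), so disc(K) = 4d = 4 * (-66) = -264

-264


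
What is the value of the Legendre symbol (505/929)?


p = 929 is prime, so compute (505/929) with the reciprocity algorithm (Jacobi-symbol steps: pull out 2s via (2/n), flip via reciprocity, reduce):
  reciprocity: (505/929) -> +(929/505)
  reduce: (424/505)
  pull out 2: (2/505) = +1  (since 505 mod 8 = 1)
  pull out 2: (2/505) = +1  (since 505 mod 8 = 1)
  pull out 2: (2/505) = +1  (since 505 mod 8 = 1)
  reciprocity: (53/505) -> +(505/53)
  reduce: (28/53)
  pull out 2: (2/53) = -1  (since 53 mod 8 = 5)
  pull out 2: (2/53) = -1  (since 53 mod 8 = 5)
  reciprocity: (7/53) -> +(53/7)
  reduce: (4/7)
  pull out 2: (2/7) = +1  (since 7 mod 8 = 7)
  pull out 2: (2/7) = +1  (since 7 mod 8 = 7)
  (1/7) = 1
Product of signs = 1
(505/929) = 1

1


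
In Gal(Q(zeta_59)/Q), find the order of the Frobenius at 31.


The Frobenius at p in Gal(Q(zeta_n)/Q) = (Z/nZ)* is the class of p, so its order is ord_59(31), the smallest k >= 1 with 31^k = 1 mod 59.
n = 59 = 59, phi(59) = 58; the order divides phi(n).
Divisors of 58: 1, 2, 29, 58
Repeated squaring mod 59: 31^1 = 31, 31^2 = 17, 31^4 = 53, 31^8 = 36, 31^16 = 57, 31^32 = 4
Test divisors in increasing order:
  k=1: 31^1 = 31 mod 59
  k=2: 31^2 = 17 mod 59
  k=29: 31^29 = 57 * 36 * 53 * 31 = 58 mod 59
  k=58: 31^58 = 4 * 57 * 36 * 17 = 1 mod 59  <- first divisor giving 1
Order = 58

58


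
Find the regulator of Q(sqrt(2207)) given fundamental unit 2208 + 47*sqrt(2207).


epsilon = 2208 + 47*sqrt(2207)
= 4415.9998
R = ln(4415.9998)
= 8.3930

8.3930


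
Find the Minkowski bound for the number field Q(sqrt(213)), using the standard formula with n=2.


d = 213, d mod 4 = 1, so disc(K) = d = 213; |disc(K)| = 213
Real quadratic field, so n = 2, s = r2 = 0, r1 = 2
M = (n!/n^n) * (4/pi)^s * sqrt(|disc(K)|) = (2!/2^2) * (4/pi)^0 * sqrt(213)
= 0.5 * 1.000000 * 14.594520
= 7.2973

7.2973


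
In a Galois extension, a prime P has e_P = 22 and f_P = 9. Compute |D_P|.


|D_P| = e * f
= 22 * 9
= 198

198


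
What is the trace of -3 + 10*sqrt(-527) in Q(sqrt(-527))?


Tr(a + b*sqrt(d)) = (a + b*sqrt(d)) + (a - b*sqrt(d)) = 2a
= 2 * (-3)
= -6

-6


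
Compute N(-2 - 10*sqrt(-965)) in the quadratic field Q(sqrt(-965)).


N(a + b*sqrt(d)) = a^2 - d*b^2
= (-2)^2 - (-965)*(-10)^2
= 4 + 96500
= 96504

96504


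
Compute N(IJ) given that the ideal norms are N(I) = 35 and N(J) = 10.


N(IJ) = N(I) * N(J)
= 35 * 10
= 350

350


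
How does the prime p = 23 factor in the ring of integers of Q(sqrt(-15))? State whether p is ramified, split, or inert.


K = Q(sqrt(-15)). Since d mod 4 = 1, disc(K) = -15.
Check p | disc: -15 mod 23 = 8.
p does not divide disc. Compute Legendre symbol (d/p):
8^((23-1)/2) mod 23 = 1
(d/p) = 1, so p splits: (p) = P*P' with e=1, f=1, g=2.
Therefore p is split.

split


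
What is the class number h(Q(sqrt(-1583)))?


K = Q(sqrt(-1583)). d mod 4 = 1, so D = disc(K) = d = -1583
h(K) equals the number of primitive reduced positive-definite forms (a, b, c) = a*x^2 + b*x*y + c*y^2 with b^2 - 4ac = D,
where reduced means |b| <= a <= c, with b >= 0 whenever |b| = a or a = c, and primitive means gcd(a, b, c) = 1.
Reduced forces 3a^2 <= |D| = 1583, so 1 <= a <= 22; b must have the parity of D, and c = (b^2 - D)/(4a) must be an integer >= a.
Enumerate a = 1..22, b in [-a, a]:
  a=1: (1, 1, 396)  [1]
  a=2: (2, -1, 198), (2, 1, 198)  [2]
  a=3: (3, -1, 132), (3, 1, 132)  [2]
  a=4: (4, -1, 99), (4, 1, 99)  [2]
  a=5: none
  a=6: (6, -5, 67), (6, -1, 66), (6, 1, 66), (6, 5, 67)  [4]
  a=7: none
  a=8: (8, -7, 51), (8, 7, 51)  [2]
  a=9: (9, -1, 44), (9, 1, 44)  [2]
  a=10: none
  a=11: (11, -1, 36), (11, 1, 36)  [2]
  a=12: (12, -7, 34), (12, -1, 33), (12, 1, 33), (12, 7, 34)  [4]
  a=13: (13, -9, 32), (13, 9, 32)  [2]
  a=14..15: none
  a=16: (16, -9, 26), (16, 9, 26)  [2]
  a=17: (17, -7, 24), (17, 7, 24)  [2]
  a=18: (18, -17, 26), (18, -1, 22), (18, 1, 22), (18, 17, 26)  [4]
  a=19..21: none
  a=22: (22, -21, 23), (22, 21, 23)  [2]
Total reduced forms: 1 + 2 + 2 + 2 + 4 + 2 + 2 + 2 + 4 + 2 + 2 + 2 + 4 + 2 = 33
h = 33

33


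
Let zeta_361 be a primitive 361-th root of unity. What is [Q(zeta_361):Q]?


The degree equals Euler's totient phi(361).
361 = 19^2
phi(361) = 342

342


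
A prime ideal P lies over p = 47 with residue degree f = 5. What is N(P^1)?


N(P^a) = p^(a*f)
= 47^(1*5)
= 47^5
= 229345007

229345007


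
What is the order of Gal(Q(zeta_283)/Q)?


|Gal(Q(zeta_283)/Q)| = phi(283)
= 282

282


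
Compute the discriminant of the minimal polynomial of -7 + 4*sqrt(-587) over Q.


The element -7 + 4*sqrt(-587) has minimal polynomial:
x^2 + 14*x + 9441
Discriminant = (14)^2 - 4*(9441)
= 196 - 37764
= -37568

-37568


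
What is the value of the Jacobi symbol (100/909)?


Compute (100/909) via quadratic reciprocity:
  pull out 2: (2/909) = -1  (since 909 mod 8 = 5)
  pull out 2: (2/909) = -1  (since 909 mod 8 = 5)
  reciprocity: (25/909) -> +(909/25)
  reduce: (9/25)
  reciprocity: (9/25) -> +(25/9)
  reduce: (7/9)
  reciprocity: (7/9) -> +(9/7)
  reduce: (2/7)
  pull out 2: (2/7) = +1  (since 7 mod 8 = 7)
  (1/7) = 1
Product of signs = 1

1


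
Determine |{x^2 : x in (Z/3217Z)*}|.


For prime p, the number of non-zero quadratic residues is (p-1)/2.
= (3217-1)/2
= 1608

1608


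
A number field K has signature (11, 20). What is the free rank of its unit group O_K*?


By Dirichlet's unit theorem:
rank = r1 + r2 - 1
= 11 + 20 - 1
= 30

30


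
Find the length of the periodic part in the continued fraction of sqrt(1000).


Run the CF algorithm for sqrt(1000).
a_0 = floor(sqrt(1000)) = 31; set m_0=0, q_0=1.
Recurrence: m' = q*a - m,  q' = (d - m'^2)/q,  a' = floor((a_0 + m')/q').
  step 1: m=31, q=39, a=1
  step 2: m=8, q=24, a=1
  step 3: m=16, q=31, a=1
  step 4: m=15, q=25, a=1
  step 5: m=10, q=36, a=1
  step 6: m=26, q=9, a=6
  step 7: m=28, q=24, a=2
  step 8: m=20, q=25, a=2
  step 9: m=30, q=4, a=15
  step 10: m=30, q=25, a=2
  step 11: m=20, q=24, a=2
  step 12: m=28, q=9, a=6
  step 13: m=26, q=36, a=1
  step 14: m=10, q=25, a=1
  step 15: m=15, q=31, a=1
  step 16: m=16, q=24, a=1
  step 17: m=8, q=39, a=1
  step 18: m=31, q=1, a=62
a_18 = 2*a_0 = 62, so the period closes here.
sqrt(1000) = [31; 1, 1, 1, 1, 1, 6, 2, 2, 15, 2, 2, 6, 1, 1, 1, 1, 1, 62]
Period length = 18

18


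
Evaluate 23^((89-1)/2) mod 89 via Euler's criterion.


p = 89 is prime and the exponent is (p-1)/2 = 44, so by Euler's criterion 23^44 = (23/89) = +1 or -1 mod 89.
Compute by square-and-multiply:
  44 = 32 + 8 + 4 (binary 101100)
  Repeated squaring mod 89: 23^1 = 23, 23^2 = 84, 23^4 = 25, 23^8 = 2, 23^16 = 4, 23^32 = 16
  23^44 = 23^32 * 23^8 * 23^4 = 16 * 2 * 25 mod 89
    16 * 2 = 32 = 32 mod 89
    32 * 25 = 800 = 88 mod 89
  23^44 = 88 mod 89
Result 88 = p - 1 = -1 mod 89: 23 is a quadratic non-residue mod 89. As a residue in [0, p-1] the value is 88.
23^44 mod 89 = 88

88


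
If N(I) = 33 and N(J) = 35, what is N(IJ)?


N(IJ) = N(I) * N(J)
= 33 * 35
= 1155

1155


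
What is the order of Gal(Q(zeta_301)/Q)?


|Gal(Q(zeta_301)/Q)| = phi(301)
= 252

252


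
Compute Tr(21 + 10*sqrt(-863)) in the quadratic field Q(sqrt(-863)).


Tr(a + b*sqrt(d)) = (a + b*sqrt(d)) + (a - b*sqrt(d)) = 2a
= 2 * (21)
= 42

42


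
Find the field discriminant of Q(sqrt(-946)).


For K = Q(sqrt(d)) with d squarefree: disc(K) = d if d = 1 mod 4, and disc(K) = 4d if d = 2 or 3 mod 4.
Here d = -946, and d mod 4 = 2.
d = 2 mod 4, not 1 (O_K = Z[sqrt(d)]), so disc(K) = 4d = 4 * (-946) = -3784

-3784


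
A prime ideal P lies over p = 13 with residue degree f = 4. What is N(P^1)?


N(P^a) = p^(a*f)
= 13^(1*4)
= 13^4
= 28561

28561


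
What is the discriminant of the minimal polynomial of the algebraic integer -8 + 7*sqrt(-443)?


The element -8 + 7*sqrt(-443) has minimal polynomial:
x^2 + 16*x + 21771
Discriminant = (16)^2 - 4*(21771)
= 256 - 87084
= -86828

-86828


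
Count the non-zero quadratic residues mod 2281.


For prime p, the number of non-zero quadratic residues is (p-1)/2.
= (2281-1)/2
= 1140

1140


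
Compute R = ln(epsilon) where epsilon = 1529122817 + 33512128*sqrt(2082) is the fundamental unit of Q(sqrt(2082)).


epsilon = 1529122817 + 33512128*sqrt(2082)
= 3.0582e+09
R = ln(3.0582e+09)
= 21.8411

21.8411


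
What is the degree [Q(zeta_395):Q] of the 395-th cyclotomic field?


The degree equals Euler's totient phi(395).
395 = 5 * 79
phi(395) = 312

312


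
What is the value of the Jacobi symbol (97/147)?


Compute (97/147) via quadratic reciprocity:
  reciprocity: (97/147) -> +(147/97)
  reduce: (50/97)
  pull out 2: (2/97) = +1  (since 97 mod 8 = 1)
  reciprocity: (25/97) -> +(97/25)
  reduce: (22/25)
  pull out 2: (2/25) = +1  (since 25 mod 8 = 1)
  reciprocity: (11/25) -> +(25/11)
  reduce: (3/11)
  reciprocity: (3/11) -> -(11/3)
  reduce: (2/3)
  pull out 2: (2/3) = -1  (since 3 mod 8 = 3)
  (1/3) = 1
Product of signs = 1

1


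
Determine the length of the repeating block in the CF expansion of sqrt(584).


Run the CF algorithm for sqrt(584).
a_0 = floor(sqrt(584)) = 24; set m_0=0, q_0=1.
Recurrence: m' = q*a - m,  q' = (d - m'^2)/q,  a' = floor((a_0 + m')/q').
  step 1: m=24, q=8, a=6
  step 2: m=24, q=1, a=48
a_2 = 2*a_0 = 48, so the period closes here.
sqrt(584) = [24; 6, 48]
Period length = 2

2


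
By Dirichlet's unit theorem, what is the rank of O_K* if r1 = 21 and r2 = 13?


By Dirichlet's unit theorem:
rank = r1 + r2 - 1
= 21 + 13 - 1
= 33

33


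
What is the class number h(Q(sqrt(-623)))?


K = Q(sqrt(-623)). d mod 4 = 1, so D = disc(K) = d = -623
h(K) equals the number of primitive reduced positive-definite forms (a, b, c) = a*x^2 + b*x*y + c*y^2 with b^2 - 4ac = D,
where reduced means |b| <= a <= c, with b >= 0 whenever |b| = a or a = c, and primitive means gcd(a, b, c) = 1.
Reduced forces 3a^2 <= |D| = 623, so 1 <= a <= 14; b must have the parity of D, and c = (b^2 - D)/(4a) must be an integer >= a.
Enumerate a = 1..14, b in [-a, a]:
  a=1: (1, 1, 156)  [1]
  a=2: (2, -1, 78), (2, 1, 78)  [2]
  a=3: (3, -1, 52), (3, 1, 52)  [2]
  a=4: (4, -1, 39), (4, 1, 39)  [2]
  a=5: none
  a=6: (6, -5, 27), (6, -1, 26), (6, 1, 26), (6, 5, 27)  [4]
  a=7: (7, 7, 24)  [1]
  a=8: (8, -7, 21), (8, 7, 21)  [2]
  a=9: (9, -5, 18), (9, 5, 18)  [2]
  a=10: none
  a=11: (11, -9, 16), (11, 9, 16)  [2]
  a=12: (12, -7, 14), (12, -1, 13), (12, 1, 13), (12, 7, 14)  [4]
  a=13..14: none
Total reduced forms: 1 + 2 + 2 + 2 + 4 + 1 + 2 + 2 + 2 + 4 = 22
h = 22

22


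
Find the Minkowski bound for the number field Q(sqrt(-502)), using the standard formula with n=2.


d = -502, d mod 4 = 2, so disc(K) = 4d = -2008; |disc(K)| = 2008
Imaginary quadratic field, so n = 2, s = r2 = 1, r1 = 0
M = (n!/n^n) * (4/pi)^s * sqrt(|disc(K)|) = (2!/2^2) * (4/pi)^1 * sqrt(2008)
= 0.5 * 1.273240 * 44.810713
= 28.5274

28.5274


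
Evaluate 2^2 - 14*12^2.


x^2 - d*y^2
= 2^2 - 14*12^2
= 4 - 2016
= -2012

-2012


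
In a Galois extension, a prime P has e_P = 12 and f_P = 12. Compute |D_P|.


|D_P| = e * f
= 12 * 12
= 144

144


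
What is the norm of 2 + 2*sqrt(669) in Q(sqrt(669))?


N(a + b*sqrt(d)) = a^2 - d*b^2
= (2)^2 - (669)*(2)^2
= 4 - 2676
= -2672

-2672


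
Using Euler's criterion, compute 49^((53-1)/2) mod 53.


p = 53 is prime and the exponent is (p-1)/2 = 26, so by Euler's criterion 49^26 = (49/53) = +1 or -1 mod 53.
Compute by square-and-multiply:
  26 = 16 + 8 + 2 (binary 11010)
  Repeated squaring mod 53: 49^1 = 49, 49^2 = 16, 49^4 = 44, 49^8 = 28, 49^16 = 42
  49^26 = 49^16 * 49^8 * 49^2 = 42 * 28 * 16 mod 53
    42 * 28 = 1176 = 10 mod 53
    10 * 16 = 160 = 1 mod 53
  49^26 = 1 mod 53
Result 1: 49 is a quadratic residue mod 53.
49^26 mod 53 = 1

1


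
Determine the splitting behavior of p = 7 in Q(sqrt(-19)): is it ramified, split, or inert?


K = Q(sqrt(-19)). Since d mod 4 = 1, disc(K) = -19.
Check p | disc: -19 mod 7 = 2.
p does not divide disc. Compute Legendre symbol (d/p):
2^((7-1)/2) mod 7 = 1
(d/p) = 1, so p splits: (p) = P*P' with e=1, f=1, g=2.
Therefore p is split.

split


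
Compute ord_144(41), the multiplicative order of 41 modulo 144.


We want ord_144(41), the smallest k >= 1 with 41^k = 1 mod 144.
n = 144 = 2^4 * 3^2, phi(144) = 48; the order divides phi(n).
Divisors of 48: 1, 2, 3, 4, 6, 8, 12, 16, 24, 48
Repeated squaring mod 144: 41^1 = 41, 41^2 = 97, 41^4 = 49, 41^8 = 97, 41^16 = 49, 41^32 = 97
Test divisors in increasing order:
  k=1: 41^1 = 41 mod 144
  k=2: 41^2 = 97 mod 144
  k=3: 41^3 = 97 * 41 = 89 mod 144
  k=4: 41^4 = 49 mod 144
  k=6: 41^6 = 49 * 97 = 1 mod 144  <- first divisor giving 1
Order = 6

6


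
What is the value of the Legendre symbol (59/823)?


p = 823 is prime, so compute (59/823) with the reciprocity algorithm (Jacobi-symbol steps: pull out 2s via (2/n), flip via reciprocity, reduce):
  reciprocity: (59/823) -> -(823/59)
  reduce: (56/59)
  pull out 2: (2/59) = -1  (since 59 mod 8 = 3)
  pull out 2: (2/59) = -1  (since 59 mod 8 = 3)
  pull out 2: (2/59) = -1  (since 59 mod 8 = 3)
  reciprocity: (7/59) -> -(59/7)
  reduce: (3/7)
  reciprocity: (3/7) -> -(7/3)
  reduce: (1/3)
  (1/3) = 1
Product of signs = 1
(59/823) = 1

1


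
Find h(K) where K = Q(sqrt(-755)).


K = Q(sqrt(-755)). d mod 4 = 1, so D = disc(K) = d = -755
h(K) equals the number of primitive reduced positive-definite forms (a, b, c) = a*x^2 + b*x*y + c*y^2 with b^2 - 4ac = D,
where reduced means |b| <= a <= c, with b >= 0 whenever |b| = a or a = c, and primitive means gcd(a, b, c) = 1.
Reduced forces 3a^2 <= |D| = 755, so 1 <= a <= 15; b must have the parity of D, and c = (b^2 - D)/(4a) must be an integer >= a.
Enumerate a = 1..15, b in [-a, a]:
  a=1: (1, 1, 189)  [1]
  a=2: none
  a=3: (3, -1, 63), (3, 1, 63)  [2]
  a=4: none
  a=5: (5, 5, 39)  [1]
  a=6: none
  a=7: (7, -1, 27), (7, 1, 27)  [2]
  a=8: none
  a=9: (9, -1, 21), (9, 1, 21)  [2]
  a=10: none
  a=11: (11, -9, 19), (11, 9, 19)  [2]
  a=12: none
  a=13: (13, -5, 15), (13, 5, 15)  [2]
  a=14..15: none
Total reduced forms: 1 + 2 + 1 + 2 + 2 + 2 + 2 = 12
h = 12

12


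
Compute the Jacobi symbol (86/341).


Compute (86/341) via quadratic reciprocity:
  pull out 2: (2/341) = -1  (since 341 mod 8 = 5)
  reciprocity: (43/341) -> +(341/43)
  reduce: (40/43)
  pull out 2: (2/43) = -1  (since 43 mod 8 = 3)
  pull out 2: (2/43) = -1  (since 43 mod 8 = 3)
  pull out 2: (2/43) = -1  (since 43 mod 8 = 3)
  reciprocity: (5/43) -> +(43/5)
  reduce: (3/5)
  reciprocity: (3/5) -> +(5/3)
  reduce: (2/3)
  pull out 2: (2/3) = -1  (since 3 mod 8 = 3)
  (1/3) = 1
Product of signs = -1

-1


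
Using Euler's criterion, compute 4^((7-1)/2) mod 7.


p = 7 is prime and the exponent is (p-1)/2 = 3, so by Euler's criterion 4^3 = (4/7) = +1 or -1 mod 7.
Compute by square-and-multiply:
  3 = 2 + 1 (binary 11)
  Repeated squaring mod 7: 4^1 = 4, 4^2 = 2
  4^3 = 4^2 * 4^1 = 2 * 4 mod 7
    2 * 4 = 8 = 1 mod 7
  4^3 = 1 mod 7
Result 1: 4 is a quadratic residue mod 7.
4^3 mod 7 = 1

1


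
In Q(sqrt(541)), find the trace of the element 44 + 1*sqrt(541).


Tr(a + b*sqrt(d)) = (a + b*sqrt(d)) + (a - b*sqrt(d)) = 2a
= 2 * (44)
= 88

88


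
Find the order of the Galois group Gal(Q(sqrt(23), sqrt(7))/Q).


The 2 square roots of distinct primes are multiplicatively independent over Q,
so [K:Q] = 2^2 and Gal(K/Q) is isomorphic to (Z/2Z)^2.
|Gal| = 2^2 = 4

4


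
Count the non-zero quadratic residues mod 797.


For prime p, the number of non-zero quadratic residues is (p-1)/2.
= (797-1)/2
= 398

398


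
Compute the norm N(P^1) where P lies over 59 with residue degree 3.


N(P^a) = p^(a*f)
= 59^(1*3)
= 59^3
= 205379

205379


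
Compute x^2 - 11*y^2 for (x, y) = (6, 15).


x^2 - d*y^2
= 6^2 - 11*15^2
= 36 - 2475
= -2439

-2439


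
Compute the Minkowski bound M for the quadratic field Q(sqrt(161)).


d = 161, d mod 4 = 1, so disc(K) = d = 161; |disc(K)| = 161
Real quadratic field, so n = 2, s = r2 = 0, r1 = 2
M = (n!/n^n) * (4/pi)^s * sqrt(|disc(K)|) = (2!/2^2) * (4/pi)^0 * sqrt(161)
= 0.5 * 1.000000 * 12.688578
= 6.3443

6.3443


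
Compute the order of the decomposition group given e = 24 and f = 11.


|D_P| = e * f
= 24 * 11
= 264

264


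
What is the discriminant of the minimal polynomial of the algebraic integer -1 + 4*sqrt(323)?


The element -1 + 4*sqrt(323) has minimal polynomial:
x^2 + 2*x - 5167
Discriminant = (2)^2 - 4*(-5167)
= 4 + 20668
= 20672

20672


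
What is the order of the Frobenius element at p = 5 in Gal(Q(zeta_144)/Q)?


The Frobenius at p in Gal(Q(zeta_n)/Q) = (Z/nZ)* is the class of p, so its order is ord_144(5), the smallest k >= 1 with 5^k = 1 mod 144.
n = 144 = 2^4 * 3^2, phi(144) = 48; the order divides phi(n).
Divisors of 48: 1, 2, 3, 4, 6, 8, 12, 16, 24, 48
Repeated squaring mod 144: 5^1 = 5, 5^2 = 25, 5^4 = 49, 5^8 = 97, 5^16 = 49, 5^32 = 97
Test divisors in increasing order:
  k=1: 5^1 = 5 mod 144
  k=2: 5^2 = 25 mod 144
  k=3: 5^3 = 25 * 5 = 125 mod 144
  k=4: 5^4 = 49 mod 144
  k=6: 5^6 = 49 * 25 = 73 mod 144
  k=8: 5^8 = 97 mod 144
  k=12: 5^12 = 97 * 49 = 1 mod 144  <- first divisor giving 1
Order = 12

12


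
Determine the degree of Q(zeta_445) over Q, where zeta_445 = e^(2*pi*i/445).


The degree equals Euler's totient phi(445).
445 = 5 * 89
phi(445) = 352

352


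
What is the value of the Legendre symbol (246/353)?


p = 353 is prime, so compute (246/353) with the reciprocity algorithm (Jacobi-symbol steps: pull out 2s via (2/n), flip via reciprocity, reduce):
  pull out 2: (2/353) = +1  (since 353 mod 8 = 1)
  reciprocity: (123/353) -> +(353/123)
  reduce: (107/123)
  reciprocity: (107/123) -> -(123/107)
  reduce: (16/107)
  pull out 2: (2/107) = -1  (since 107 mod 8 = 3)
  pull out 2: (2/107) = -1  (since 107 mod 8 = 3)
  pull out 2: (2/107) = -1  (since 107 mod 8 = 3)
  pull out 2: (2/107) = -1  (since 107 mod 8 = 3)
  (1/107) = 1
Product of signs = -1
(246/353) = -1

-1


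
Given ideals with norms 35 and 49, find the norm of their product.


N(IJ) = N(I) * N(J)
= 35 * 49
= 1715

1715


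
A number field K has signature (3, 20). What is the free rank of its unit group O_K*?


By Dirichlet's unit theorem:
rank = r1 + r2 - 1
= 3 + 20 - 1
= 22

22


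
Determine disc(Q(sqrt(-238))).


For K = Q(sqrt(d)) with d squarefree: disc(K) = d if d = 1 mod 4, and disc(K) = 4d if d = 2 or 3 mod 4.
Here d = -238, and d mod 4 = 2.
d = 2 mod 4, not 1 (O_K = Z[sqrt(d)]), so disc(K) = 4d = 4 * (-238) = -952

-952


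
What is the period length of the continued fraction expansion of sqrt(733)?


Run the CF algorithm for sqrt(733).
a_0 = floor(sqrt(733)) = 27; set m_0=0, q_0=1.
Recurrence: m' = q*a - m,  q' = (d - m'^2)/q,  a' = floor((a_0 + m')/q').
  step 1: m=27, q=4, a=13
  step 2: m=25, q=27, a=1
  step 3: m=2, q=27, a=1
  step 4: m=25, q=4, a=13
  step 5: m=27, q=1, a=54
a_5 = 2*a_0 = 54, so the period closes here.
sqrt(733) = [27; 13, 1, 1, 13, 54]
Period length = 5

5


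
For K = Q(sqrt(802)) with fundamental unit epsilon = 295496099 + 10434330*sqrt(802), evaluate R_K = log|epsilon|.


epsilon = 295496099 + 10434330*sqrt(802)
= 5.9099e+08
R = ln(5.9099e+08)
= 20.1973

20.1973


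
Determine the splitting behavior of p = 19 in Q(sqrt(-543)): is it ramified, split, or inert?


K = Q(sqrt(-543)). Since d mod 4 = 1, disc(K) = -543.
Check p | disc: -543 mod 19 = 8.
p does not divide disc. Compute Legendre symbol (d/p):
8^((19-1)/2) mod 19 = -1
(d/p) = -1, so p is inert: (p) stays prime with e=1, f=2, g=1.
Therefore p is inert.

inert


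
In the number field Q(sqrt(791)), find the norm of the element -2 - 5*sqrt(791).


N(a + b*sqrt(d)) = a^2 - d*b^2
= (-2)^2 - (791)*(-5)^2
= 4 - 19775
= -19771

-19771


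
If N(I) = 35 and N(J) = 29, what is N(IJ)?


N(IJ) = N(I) * N(J)
= 35 * 29
= 1015

1015


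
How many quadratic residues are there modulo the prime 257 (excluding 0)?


For prime p, the number of non-zero quadratic residues is (p-1)/2.
= (257-1)/2
= 128

128


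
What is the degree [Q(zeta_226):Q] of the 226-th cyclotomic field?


The degree equals Euler's totient phi(226).
226 = 2 * 113
phi(226) = 112

112


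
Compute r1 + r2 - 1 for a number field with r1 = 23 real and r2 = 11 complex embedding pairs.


By Dirichlet's unit theorem:
rank = r1 + r2 - 1
= 23 + 11 - 1
= 33

33


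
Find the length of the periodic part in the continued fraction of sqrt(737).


Run the CF algorithm for sqrt(737).
a_0 = floor(sqrt(737)) = 27; set m_0=0, q_0=1.
Recurrence: m' = q*a - m,  q' = (d - m'^2)/q,  a' = floor((a_0 + m')/q').
  step 1: m=27, q=8, a=6
  step 2: m=21, q=37, a=1
  step 3: m=16, q=13, a=3
  step 4: m=23, q=16, a=3
  step 5: m=25, q=7, a=7
  step 6: m=24, q=23, a=2
  step 7: m=22, q=11, a=4
  step 8: m=22, q=23, a=2
  step 9: m=24, q=7, a=7
  step 10: m=25, q=16, a=3
  step 11: m=23, q=13, a=3
  step 12: m=16, q=37, a=1
  step 13: m=21, q=8, a=6
  step 14: m=27, q=1, a=54
a_14 = 2*a_0 = 54, so the period closes here.
sqrt(737) = [27; 6, 1, 3, 3, 7, 2, 4, 2, 7, 3, 3, 1, 6, 54]
Period length = 14

14


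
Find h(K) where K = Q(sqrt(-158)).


K = Q(sqrt(-158)). d mod 4 = 2, so D = disc(K) = 4d = -632
h(K) equals the number of primitive reduced positive-definite forms (a, b, c) = a*x^2 + b*x*y + c*y^2 with b^2 - 4ac = D,
where reduced means |b| <= a <= c, with b >= 0 whenever |b| = a or a = c, and primitive means gcd(a, b, c) = 1.
Reduced forces 3a^2 <= |D| = 632, so 1 <= a <= 14; b must have the parity of D, and c = (b^2 - D)/(4a) must be an integer >= a.
Enumerate a = 1..14, b in [-a, a]:
  a=1: (1, 0, 158)  [1]
  a=2: (2, 0, 79)  [1]
  a=3: (3, -2, 53), (3, 2, 53)  [2]
  a=4..5: none
  a=6: (6, -4, 27), (6, 4, 27)  [2]
  a=7..8: none
  a=9: (9, -4, 18), (9, 4, 18)  [2]
  a=10..14: none
Total reduced forms: 1 + 1 + 2 + 2 + 2 = 8
h = 8

8


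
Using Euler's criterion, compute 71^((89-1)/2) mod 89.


p = 89 is prime and the exponent is (p-1)/2 = 44, so by Euler's criterion 71^44 = (71/89) = +1 or -1 mod 89.
Compute by square-and-multiply:
  44 = 32 + 8 + 4 (binary 101100)
  Repeated squaring mod 89: 71^1 = 71, 71^2 = 57, 71^4 = 45, 71^8 = 67, 71^16 = 39, 71^32 = 8
  71^44 = 71^32 * 71^8 * 71^4 = 8 * 67 * 45 mod 89
    8 * 67 = 536 = 2 mod 89
    2 * 45 = 90 = 1 mod 89
  71^44 = 1 mod 89
Result 1: 71 is a quadratic residue mod 89.
71^44 mod 89 = 1

1


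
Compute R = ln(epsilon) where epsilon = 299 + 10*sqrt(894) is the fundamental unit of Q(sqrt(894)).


epsilon = 299 + 10*sqrt(894)
= 597.9983
R = ln(597.9983)
= 6.3936

6.3936


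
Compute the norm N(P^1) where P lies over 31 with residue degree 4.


N(P^a) = p^(a*f)
= 31^(1*4)
= 31^4
= 923521

923521


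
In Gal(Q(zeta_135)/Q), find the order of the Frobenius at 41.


The Frobenius at p in Gal(Q(zeta_n)/Q) = (Z/nZ)* is the class of p, so its order is ord_135(41), the smallest k >= 1 with 41^k = 1 mod 135.
n = 135 = 3^3 * 5, phi(135) = 72; the order divides phi(n).
Divisors of 72: 1, 2, 3, 4, 6, 8, 9, 12, 18, 24, 36, 72
Repeated squaring mod 135: 41^1 = 41, 41^2 = 61, 41^4 = 76, 41^8 = 106, 41^16 = 31, 41^32 = 16, 41^64 = 121
Test divisors in increasing order:
  k=1: 41^1 = 41 mod 135
  k=2: 41^2 = 61 mod 135
  k=3: 41^3 = 61 * 41 = 71 mod 135
  k=4: 41^4 = 76 mod 135
  k=6: 41^6 = 76 * 61 = 46 mod 135
  k=8: 41^8 = 106 mod 135
  k=9: 41^9 = 106 * 41 = 26 mod 135
  k=12: 41^12 = 106 * 76 = 91 mod 135
  k=18: 41^18 = 31 * 61 = 1 mod 135  <- first divisor giving 1
Order = 18

18


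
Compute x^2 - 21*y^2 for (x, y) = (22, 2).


x^2 - d*y^2
= 22^2 - 21*2^2
= 484 - 84
= 400

400


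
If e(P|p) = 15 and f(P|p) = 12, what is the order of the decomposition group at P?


|D_P| = e * f
= 15 * 12
= 180

180


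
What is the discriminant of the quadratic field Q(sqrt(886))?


For K = Q(sqrt(d)) with d squarefree: disc(K) = d if d = 1 mod 4, and disc(K) = 4d if d = 2 or 3 mod 4.
Here d = 886, and d mod 4 = 2.
d = 2 mod 4, not 1 (O_K = Z[sqrt(d)]), so disc(K) = 4d = 4 * (886) = 3544

3544


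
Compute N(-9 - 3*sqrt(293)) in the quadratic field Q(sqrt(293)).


N(a + b*sqrt(d)) = a^2 - d*b^2
= (-9)^2 - (293)*(-3)^2
= 81 - 2637
= -2556

-2556


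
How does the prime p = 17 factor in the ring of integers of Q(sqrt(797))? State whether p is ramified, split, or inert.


K = Q(sqrt(797)). Since d mod 4 = 1, disc(K) = 797.
Check p | disc: 797 mod 17 = 15.
p does not divide disc. Compute Legendre symbol (d/p):
15^((17-1)/2) mod 17 = 1
(d/p) = 1, so p splits: (p) = P*P' with e=1, f=1, g=2.
Therefore p is split.

split


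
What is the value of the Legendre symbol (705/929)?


p = 929 is prime, so compute (705/929) with the reciprocity algorithm (Jacobi-symbol steps: pull out 2s via (2/n), flip via reciprocity, reduce):
  reciprocity: (705/929) -> +(929/705)
  reduce: (224/705)
  pull out 2: (2/705) = +1  (since 705 mod 8 = 1)
  pull out 2: (2/705) = +1  (since 705 mod 8 = 1)
  pull out 2: (2/705) = +1  (since 705 mod 8 = 1)
  pull out 2: (2/705) = +1  (since 705 mod 8 = 1)
  pull out 2: (2/705) = +1  (since 705 mod 8 = 1)
  reciprocity: (7/705) -> +(705/7)
  reduce: (5/7)
  reciprocity: (5/7) -> +(7/5)
  reduce: (2/5)
  pull out 2: (2/5) = -1  (since 5 mod 8 = 5)
  (1/5) = 1
Product of signs = -1
(705/929) = -1

-1


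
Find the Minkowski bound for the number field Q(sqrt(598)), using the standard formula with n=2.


d = 598, d mod 4 = 2, so disc(K) = 4d = 2392; |disc(K)| = 2392
Real quadratic field, so n = 2, s = r2 = 0, r1 = 2
M = (n!/n^n) * (4/pi)^s * sqrt(|disc(K)|) = (2!/2^2) * (4/pi)^0 * sqrt(2392)
= 0.5 * 1.000000 * 48.908077
= 24.4540

24.4540


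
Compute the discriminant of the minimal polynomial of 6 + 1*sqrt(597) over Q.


The element 6 + 1*sqrt(597) has minimal polynomial:
x^2 - 12*x - 561
Discriminant = (-12)^2 - 4*(-561)
= 144 + 2244
= 2388

2388


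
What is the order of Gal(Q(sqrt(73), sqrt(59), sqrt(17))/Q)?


The 3 square roots of distinct primes are multiplicatively independent over Q,
so [K:Q] = 2^3 and Gal(K/Q) is isomorphic to (Z/2Z)^3.
|Gal| = 2^3 = 8

8


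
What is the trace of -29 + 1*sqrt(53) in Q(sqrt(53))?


Tr(a + b*sqrt(d)) = (a + b*sqrt(d)) + (a - b*sqrt(d)) = 2a
= 2 * (-29)
= -58

-58


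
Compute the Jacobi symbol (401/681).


Compute (401/681) via quadratic reciprocity:
  reciprocity: (401/681) -> +(681/401)
  reduce: (280/401)
  pull out 2: (2/401) = +1  (since 401 mod 8 = 1)
  pull out 2: (2/401) = +1  (since 401 mod 8 = 1)
  pull out 2: (2/401) = +1  (since 401 mod 8 = 1)
  reciprocity: (35/401) -> +(401/35)
  reduce: (16/35)
  pull out 2: (2/35) = -1  (since 35 mod 8 = 3)
  pull out 2: (2/35) = -1  (since 35 mod 8 = 3)
  pull out 2: (2/35) = -1  (since 35 mod 8 = 3)
  pull out 2: (2/35) = -1  (since 35 mod 8 = 3)
  (1/35) = 1
Product of signs = 1

1


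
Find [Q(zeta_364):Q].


The degree equals Euler's totient phi(364).
364 = 2^2 * 7 * 13
phi(364) = 144

144


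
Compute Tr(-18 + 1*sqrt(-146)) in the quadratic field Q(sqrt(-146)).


Tr(a + b*sqrt(d)) = (a + b*sqrt(d)) + (a - b*sqrt(d)) = 2a
= 2 * (-18)
= -36

-36


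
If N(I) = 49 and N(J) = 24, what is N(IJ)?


N(IJ) = N(I) * N(J)
= 49 * 24
= 1176

1176


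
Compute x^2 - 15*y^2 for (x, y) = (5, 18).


x^2 - d*y^2
= 5^2 - 15*18^2
= 25 - 4860
= -4835

-4835


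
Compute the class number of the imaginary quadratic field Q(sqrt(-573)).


K = Q(sqrt(-573)). d mod 4 = 3, so D = disc(K) = 4d = -2292
h(K) equals the number of primitive reduced positive-definite forms (a, b, c) = a*x^2 + b*x*y + c*y^2 with b^2 - 4ac = D,
where reduced means |b| <= a <= c, with b >= 0 whenever |b| = a or a = c, and primitive means gcd(a, b, c) = 1.
Reduced forces 3a^2 <= |D| = 2292, so 1 <= a <= 27; b must have the parity of D, and c = (b^2 - D)/(4a) must be an integer >= a.
Enumerate a = 1..27, b in [-a, a]:
  a=1: (1, 0, 573)  [1]
  a=2: (2, 2, 287)  [1]
  a=3: (3, 0, 191)  [1]
  a=4..5: none
  a=6: (6, 6, 97)  [1]
  a=7: (7, -2, 82), (7, 2, 82)  [2]
  a=8..12: none
  a=13: (13, -10, 46), (13, 10, 46)  [2]
  a=14: (14, -2, 41), (14, 2, 41)  [2]
  a=15..18: none
  a=19: (19, -8, 31), (19, 8, 31)  [2]
  a=20: none
  a=21: (21, -12, 29), (21, 12, 29)  [2]
  a=22: none
  a=23: (23, -10, 26), (23, 10, 26)  [2]
  a=24..27: none
Total reduced forms: 1 + 1 + 1 + 1 + 2 + 2 + 2 + 2 + 2 + 2 = 16
h = 16

16


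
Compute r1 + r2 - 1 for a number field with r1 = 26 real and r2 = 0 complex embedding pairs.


By Dirichlet's unit theorem:
rank = r1 + r2 - 1
= 26 + 0 - 1
= 25

25


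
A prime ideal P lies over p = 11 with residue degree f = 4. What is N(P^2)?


N(P^a) = p^(a*f)
= 11^(2*4)
= 11^8
= 214358881

214358881


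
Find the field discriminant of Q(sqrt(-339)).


For K = Q(sqrt(d)) with d squarefree: disc(K) = d if d = 1 mod 4, and disc(K) = 4d if d = 2 or 3 mod 4.
Here d = -339, and d mod 4 = 1.
d = 1 mod 4 (O_K = Z[(1+sqrt(d))/2]), so disc(K) = d = -339

-339


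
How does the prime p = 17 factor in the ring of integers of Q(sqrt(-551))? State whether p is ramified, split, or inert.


K = Q(sqrt(-551)). Since d mod 4 = 1, disc(K) = -551.
Check p | disc: -551 mod 17 = 10.
p does not divide disc. Compute Legendre symbol (d/p):
10^((17-1)/2) mod 17 = -1
(d/p) = -1, so p is inert: (p) stays prime with e=1, f=2, g=1.
Therefore p is inert.

inert


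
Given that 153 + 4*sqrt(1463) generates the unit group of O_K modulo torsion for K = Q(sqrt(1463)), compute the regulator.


epsilon = 153 + 4*sqrt(1463)
= 305.9967
R = ln(305.9967)
= 5.7236

5.7236


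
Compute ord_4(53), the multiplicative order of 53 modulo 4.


We want ord_4(53), the smallest k >= 1 with 53^k = 1 mod 4.
n = 4 = 2^2, phi(4) = 2; the order divides phi(n).
Divisors of 2: 1, 2
Repeated squaring mod 4: 53^1 = 1, 53^2 = 1
Test divisors in increasing order:
  k=1: 53^1 = 1 mod 4  <- first divisor giving 1
Order = 1

1


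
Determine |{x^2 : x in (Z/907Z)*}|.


For prime p, the number of non-zero quadratic residues is (p-1)/2.
= (907-1)/2
= 453

453


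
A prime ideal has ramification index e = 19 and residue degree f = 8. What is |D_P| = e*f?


|D_P| = e * f
= 19 * 8
= 152

152


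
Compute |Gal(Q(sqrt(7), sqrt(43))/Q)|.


The 2 square roots of distinct primes are multiplicatively independent over Q,
so [K:Q] = 2^2 and Gal(K/Q) is isomorphic to (Z/2Z)^2.
|Gal| = 2^2 = 4

4


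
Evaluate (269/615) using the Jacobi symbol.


Compute (269/615) via quadratic reciprocity:
  reciprocity: (269/615) -> +(615/269)
  reduce: (77/269)
  reciprocity: (77/269) -> +(269/77)
  reduce: (38/77)
  pull out 2: (2/77) = -1  (since 77 mod 8 = 5)
  reciprocity: (19/77) -> +(77/19)
  reduce: (1/19)
  (1/19) = 1
Product of signs = -1

-1


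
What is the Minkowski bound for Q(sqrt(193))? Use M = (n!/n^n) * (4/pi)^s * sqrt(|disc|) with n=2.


d = 193, d mod 4 = 1, so disc(K) = d = 193; |disc(K)| = 193
Real quadratic field, so n = 2, s = r2 = 0, r1 = 2
M = (n!/n^n) * (4/pi)^s * sqrt(|disc(K)|) = (2!/2^2) * (4/pi)^0 * sqrt(193)
= 0.5 * 1.000000 * 13.892444
= 6.9462

6.9462


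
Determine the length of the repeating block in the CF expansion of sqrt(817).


Run the CF algorithm for sqrt(817).
a_0 = floor(sqrt(817)) = 28; set m_0=0, q_0=1.
Recurrence: m' = q*a - m,  q' = (d - m'^2)/q,  a' = floor((a_0 + m')/q').
  step 1: m=28, q=33, a=1
  step 2: m=5, q=24, a=1
  step 3: m=19, q=19, a=2
  step 4: m=19, q=24, a=1
  step 5: m=5, q=33, a=1
  step 6: m=28, q=1, a=56
a_6 = 2*a_0 = 56, so the period closes here.
sqrt(817) = [28; 1, 1, 2, 1, 1, 56]
Period length = 6

6
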